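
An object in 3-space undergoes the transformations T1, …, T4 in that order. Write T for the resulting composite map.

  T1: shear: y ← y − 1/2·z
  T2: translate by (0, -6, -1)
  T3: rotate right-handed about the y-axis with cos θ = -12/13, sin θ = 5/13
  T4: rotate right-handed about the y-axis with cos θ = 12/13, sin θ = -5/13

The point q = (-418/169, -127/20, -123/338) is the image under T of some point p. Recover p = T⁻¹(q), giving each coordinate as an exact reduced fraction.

T1 = [1 0 0 0; 0 1 -1/2 0; 0 0 1 0; 0 0 0 1]
T2·T1 = [1 0 0 0; 0 1 -1/2 -6; 0 0 1 -1; 0 0 0 1]
T3·…·T1 = [-12/13 0 5/13 -5/13; 0 1 -1/2 -6; -5/13 0 -12/13 12/13; 0 0 0 1]
T4·…·T1 = [-119/169 0 120/169 -120/169; 0 1 -1/2 -6; -120/169 0 -119/169 119/169; 0 0 0 1]
det M = 1; M⁻¹ = [-119/169 0 -120/169 0; 60/169 1 -119/338 13/2; 120/169 0 -119/169 1; 0 0 0 1]
M⁻¹ · (-418/169, -127/20, -123/338)ᵀ = (2, -3/5, -1/2)ᵀ

p = (2, -3/5, -1/2)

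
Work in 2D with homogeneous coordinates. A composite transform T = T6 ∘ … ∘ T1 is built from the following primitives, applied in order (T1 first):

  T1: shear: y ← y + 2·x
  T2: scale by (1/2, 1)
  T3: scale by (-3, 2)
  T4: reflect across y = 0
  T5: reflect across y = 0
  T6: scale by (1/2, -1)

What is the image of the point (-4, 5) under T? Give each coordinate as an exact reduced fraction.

T(p) = (3, 6)

T1 shear: y ← y + 2·x: (-4, 5) → (-4, -3)
T2 scale by (1/2, 1): (-4, -3) → (-2, -3)
T3 scale by (-3, 2): (-2, -3) → (6, -6)
T4 reflect across y = 0: (6, -6) → (6, 6)
T5 reflect across y = 0: (6, 6) → (6, -6)
T6 scale by (1/2, -1): (6, -6) → (3, 6)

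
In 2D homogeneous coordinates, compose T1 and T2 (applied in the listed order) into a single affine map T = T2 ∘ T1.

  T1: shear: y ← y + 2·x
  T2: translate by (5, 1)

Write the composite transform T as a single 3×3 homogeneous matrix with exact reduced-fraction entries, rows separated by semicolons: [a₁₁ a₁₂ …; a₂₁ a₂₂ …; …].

T1 = [1 0 0; 2 1 0; 0 0 1]
T2·T1 = [1 0 5; 2 1 1; 0 0 1]

T = [1 0 5; 2 1 1; 0 0 1]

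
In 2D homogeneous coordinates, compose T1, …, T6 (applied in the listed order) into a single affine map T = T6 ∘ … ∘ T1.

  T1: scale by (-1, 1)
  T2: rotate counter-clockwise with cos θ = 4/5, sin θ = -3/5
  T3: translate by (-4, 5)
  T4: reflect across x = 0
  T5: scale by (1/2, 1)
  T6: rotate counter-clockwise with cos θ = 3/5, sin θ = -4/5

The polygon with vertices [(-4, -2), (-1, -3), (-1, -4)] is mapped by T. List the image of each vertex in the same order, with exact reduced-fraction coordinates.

image vertices: (7/5, -1/5), (31/10, -4/5), (66/25, -38/25)

T1 scale by (-1, 1): (-4, -2) → (4, -2); (-1, -3) → (1, -3); (-1, -4) → (1, -4)
T2 rotate counter-clockwise with cos θ = 4/5, sin θ = -3/5: (4, -2) → (2, -4); (1, -3) → (-1, -3); (1, -4) → (-8/5, -19/5)
T3 translate by (-4, 5): (2, -4) → (-2, 1); (-1, -3) → (-5, 2); (-8/5, -19/5) → (-28/5, 6/5)
T4 reflect across x = 0: (-2, 1) → (2, 1); (-5, 2) → (5, 2); (-28/5, 6/5) → (28/5, 6/5)
T5 scale by (1/2, 1): (2, 1) → (1, 1); (5, 2) → (5/2, 2); (28/5, 6/5) → (14/5, 6/5)
T6 rotate counter-clockwise with cos θ = 3/5, sin θ = -4/5: (1, 1) → (7/5, -1/5); (5/2, 2) → (31/10, -4/5); (14/5, 6/5) → (66/25, -38/25)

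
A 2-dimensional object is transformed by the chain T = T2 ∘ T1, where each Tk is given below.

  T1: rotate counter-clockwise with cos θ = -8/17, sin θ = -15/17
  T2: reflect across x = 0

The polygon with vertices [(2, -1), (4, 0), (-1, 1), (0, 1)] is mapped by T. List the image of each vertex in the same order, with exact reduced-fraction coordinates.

T1 rotate counter-clockwise with cos θ = -8/17, sin θ = -15/17: (2, -1) → (-31/17, -22/17); (4, 0) → (-32/17, -60/17); (-1, 1) → (23/17, 7/17); (0, 1) → (15/17, -8/17)
T2 reflect across x = 0: (-31/17, -22/17) → (31/17, -22/17); (-32/17, -60/17) → (32/17, -60/17); (23/17, 7/17) → (-23/17, 7/17); (15/17, -8/17) → (-15/17, -8/17)

image vertices: (31/17, -22/17), (32/17, -60/17), (-23/17, 7/17), (-15/17, -8/17)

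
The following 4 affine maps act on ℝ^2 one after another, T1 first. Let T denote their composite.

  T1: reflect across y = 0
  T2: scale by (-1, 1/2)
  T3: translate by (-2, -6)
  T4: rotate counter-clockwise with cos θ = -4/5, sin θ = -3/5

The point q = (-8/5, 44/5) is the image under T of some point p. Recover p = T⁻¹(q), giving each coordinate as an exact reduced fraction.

p = (2, 4)

T1 = [1 0 0; 0 -1 0; 0 0 1]
T2·T1 = [-1 0 0; 0 -1/2 0; 0 0 1]
T3·…·T1 = [-1 0 -2; 0 -1/2 -6; 0 0 1]
T4·…·T1 = [4/5 -3/10 -2; 3/5 2/5 6; 0 0 1]
det M = 1/2; M⁻¹ = [4/5 3/5 -2; -6/5 8/5 -12; 0 0 1]
M⁻¹ · (-8/5, 44/5)ᵀ = (2, 4)ᵀ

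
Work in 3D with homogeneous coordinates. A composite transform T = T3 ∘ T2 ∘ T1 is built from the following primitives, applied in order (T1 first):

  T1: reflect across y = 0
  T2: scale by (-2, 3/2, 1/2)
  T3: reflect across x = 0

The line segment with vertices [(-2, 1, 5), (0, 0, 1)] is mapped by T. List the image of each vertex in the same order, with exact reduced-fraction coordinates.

T1 reflect across y = 0: (-2, 1, 5) → (-2, -1, 5); (0, 0, 1) → (0, 0, 1)
T2 scale by (-2, 3/2, 1/2): (-2, -1, 5) → (4, -3/2, 5/2); (0, 0, 1) → (0, 0, 1/2)
T3 reflect across x = 0: (4, -3/2, 5/2) → (-4, -3/2, 5/2); (0, 0, 1/2) → (0, 0, 1/2)

image vertices: (-4, -3/2, 5/2), (0, 0, 1/2)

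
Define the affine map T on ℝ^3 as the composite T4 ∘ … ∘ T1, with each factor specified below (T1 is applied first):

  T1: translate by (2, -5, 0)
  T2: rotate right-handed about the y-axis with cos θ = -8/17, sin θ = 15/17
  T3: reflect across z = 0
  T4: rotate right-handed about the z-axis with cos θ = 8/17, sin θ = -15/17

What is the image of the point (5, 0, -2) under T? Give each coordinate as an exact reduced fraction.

T(p) = (-1963/289, 610/289, 89/17)

T1 translate by (2, -5, 0): (5, 0, -2) → (7, -5, -2)
T2 rotate right-handed about the y-axis with cos θ = -8/17, sin θ = 15/17: (7, -5, -2) → (-86/17, -5, -89/17)
T3 reflect across z = 0: (-86/17, -5, -89/17) → (-86/17, -5, 89/17)
T4 rotate right-handed about the z-axis with cos θ = 8/17, sin θ = -15/17: (-86/17, -5, 89/17) → (-1963/289, 610/289, 89/17)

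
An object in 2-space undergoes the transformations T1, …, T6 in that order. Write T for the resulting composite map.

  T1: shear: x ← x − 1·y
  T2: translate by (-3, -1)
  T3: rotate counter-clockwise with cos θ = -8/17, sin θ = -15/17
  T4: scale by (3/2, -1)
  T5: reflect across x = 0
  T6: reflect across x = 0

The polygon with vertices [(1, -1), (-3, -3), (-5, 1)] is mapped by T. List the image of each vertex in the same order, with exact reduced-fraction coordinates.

T1 shear: x ← x − 1·y: (1, -1) → (2, -1); (-3, -3) → (0, -3); (-5, 1) → (-6, 1)
T2 translate by (-3, -1): (2, -1) → (-1, -2); (0, -3) → (-3, -4); (-6, 1) → (-9, 0)
T3 rotate counter-clockwise with cos θ = -8/17, sin θ = -15/17: (-1, -2) → (-22/17, 31/17); (-3, -4) → (-36/17, 77/17); (-9, 0) → (72/17, 135/17)
T4 scale by (3/2, -1): (-22/17, 31/17) → (-33/17, -31/17); (-36/17, 77/17) → (-54/17, -77/17); (72/17, 135/17) → (108/17, -135/17)
T5 reflect across x = 0: (-33/17, -31/17) → (33/17, -31/17); (-54/17, -77/17) → (54/17, -77/17); (108/17, -135/17) → (-108/17, -135/17)
T6 reflect across x = 0: (33/17, -31/17) → (-33/17, -31/17); (54/17, -77/17) → (-54/17, -77/17); (-108/17, -135/17) → (108/17, -135/17)

image vertices: (-33/17, -31/17), (-54/17, -77/17), (108/17, -135/17)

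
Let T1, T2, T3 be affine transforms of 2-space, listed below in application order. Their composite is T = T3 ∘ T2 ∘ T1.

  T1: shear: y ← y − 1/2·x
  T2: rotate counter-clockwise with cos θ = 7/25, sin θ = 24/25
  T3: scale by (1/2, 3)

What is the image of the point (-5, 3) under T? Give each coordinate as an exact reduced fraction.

T1 shear: y ← y − 1/2·x: (-5, 3) → (-5, 11/2)
T2 rotate counter-clockwise with cos θ = 7/25, sin θ = 24/25: (-5, 11/2) → (-167/25, -163/50)
T3 scale by (1/2, 3): (-167/25, -163/50) → (-167/50, -489/50)

T(p) = (-167/50, -489/50)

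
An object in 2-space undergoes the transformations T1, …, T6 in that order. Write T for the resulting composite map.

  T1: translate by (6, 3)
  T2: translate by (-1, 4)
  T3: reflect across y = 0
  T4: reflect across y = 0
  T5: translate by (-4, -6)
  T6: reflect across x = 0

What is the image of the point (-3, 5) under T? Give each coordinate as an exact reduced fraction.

T(p) = (2, 6)

T1 translate by (6, 3): (-3, 5) → (3, 8)
T2 translate by (-1, 4): (3, 8) → (2, 12)
T3 reflect across y = 0: (2, 12) → (2, -12)
T4 reflect across y = 0: (2, -12) → (2, 12)
T5 translate by (-4, -6): (2, 12) → (-2, 6)
T6 reflect across x = 0: (-2, 6) → (2, 6)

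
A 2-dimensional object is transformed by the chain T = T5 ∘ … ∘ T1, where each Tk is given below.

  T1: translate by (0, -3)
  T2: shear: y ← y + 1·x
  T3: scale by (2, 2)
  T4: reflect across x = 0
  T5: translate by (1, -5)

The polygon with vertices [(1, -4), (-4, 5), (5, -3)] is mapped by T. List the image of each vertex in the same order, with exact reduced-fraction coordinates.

image vertices: (-1, -17), (9, -9), (-9, -7)

T1 translate by (0, -3): (1, -4) → (1, -7); (-4, 5) → (-4, 2); (5, -3) → (5, -6)
T2 shear: y ← y + 1·x: (1, -7) → (1, -6); (-4, 2) → (-4, -2); (5, -6) → (5, -1)
T3 scale by (2, 2): (1, -6) → (2, -12); (-4, -2) → (-8, -4); (5, -1) → (10, -2)
T4 reflect across x = 0: (2, -12) → (-2, -12); (-8, -4) → (8, -4); (10, -2) → (-10, -2)
T5 translate by (1, -5): (-2, -12) → (-1, -17); (8, -4) → (9, -9); (-10, -2) → (-9, -7)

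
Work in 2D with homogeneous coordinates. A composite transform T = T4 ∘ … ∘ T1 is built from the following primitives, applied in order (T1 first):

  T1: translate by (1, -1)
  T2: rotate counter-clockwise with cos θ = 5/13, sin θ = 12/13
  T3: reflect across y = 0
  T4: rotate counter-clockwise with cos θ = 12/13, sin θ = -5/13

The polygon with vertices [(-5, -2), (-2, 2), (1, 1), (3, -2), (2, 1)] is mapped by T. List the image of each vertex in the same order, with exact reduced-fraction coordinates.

image vertices: (3, 4), (-1, 1), (0, -2), (3, -4), (0, -3)

T1 translate by (1, -1): (-5, -2) → (-4, -3); (-2, 2) → (-1, 1); (1, 1) → (2, 0); (3, -2) → (4, -3); (2, 1) → (3, 0)
T2 rotate counter-clockwise with cos θ = 5/13, sin θ = 12/13: (-4, -3) → (16/13, -63/13); (-1, 1) → (-17/13, -7/13); (2, 0) → (10/13, 24/13); (4, -3) → (56/13, 33/13); (3, 0) → (15/13, 36/13)
T3 reflect across y = 0: (16/13, -63/13) → (16/13, 63/13); (-17/13, -7/13) → (-17/13, 7/13); (10/13, 24/13) → (10/13, -24/13); (56/13, 33/13) → (56/13, -33/13); (15/13, 36/13) → (15/13, -36/13)
T4 rotate counter-clockwise with cos θ = 12/13, sin θ = -5/13: (16/13, 63/13) → (3, 4); (-17/13, 7/13) → (-1, 1); (10/13, -24/13) → (0, -2); (56/13, -33/13) → (3, -4); (15/13, -36/13) → (0, -3)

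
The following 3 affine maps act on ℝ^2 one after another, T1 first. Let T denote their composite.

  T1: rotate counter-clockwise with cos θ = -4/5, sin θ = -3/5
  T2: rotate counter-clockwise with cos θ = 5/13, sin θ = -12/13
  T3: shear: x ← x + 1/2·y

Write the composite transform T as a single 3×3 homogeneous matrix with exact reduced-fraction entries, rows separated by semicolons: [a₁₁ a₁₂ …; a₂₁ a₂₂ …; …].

T1 = [-4/5 3/5 0; -3/5 -4/5 0; 0 0 1]
T2·T1 = [-56/65 -33/65 0; 33/65 -56/65 0; 0 0 1]
T3·…·T1 = [-79/130 -61/65 0; 33/65 -56/65 0; 0 0 1]

T = [-79/130 -61/65 0; 33/65 -56/65 0; 0 0 1]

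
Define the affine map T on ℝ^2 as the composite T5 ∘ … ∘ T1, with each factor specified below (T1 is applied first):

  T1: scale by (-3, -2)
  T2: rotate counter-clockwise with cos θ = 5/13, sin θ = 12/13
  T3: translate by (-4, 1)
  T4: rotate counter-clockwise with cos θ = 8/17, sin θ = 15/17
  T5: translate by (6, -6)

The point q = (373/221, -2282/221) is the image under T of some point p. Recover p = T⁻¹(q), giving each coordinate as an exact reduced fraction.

p = (0, -1)

T1 = [-3 0 0; 0 -2 0; 0 0 1]
T2·T1 = [-15/13 24/13 0; -36/13 -10/13 0; 0 0 1]
T3·…·T1 = [-15/13 24/13 -4; -36/13 -10/13 1; 0 0 1]
T4·…·T1 = [420/221 342/221 -47/17; -513/221 280/221 -52/17; 0 0 1]
T5·…·T1 = [420/221 342/221 55/17; -513/221 280/221 -154/17; 0 0 1]
det M = 6; M⁻¹ = [140/663 -57/221 -154/51; 171/442 70/221 55/34; 0 0 1]
M⁻¹ · (373/221, -2282/221)ᵀ = (0, -1)ᵀ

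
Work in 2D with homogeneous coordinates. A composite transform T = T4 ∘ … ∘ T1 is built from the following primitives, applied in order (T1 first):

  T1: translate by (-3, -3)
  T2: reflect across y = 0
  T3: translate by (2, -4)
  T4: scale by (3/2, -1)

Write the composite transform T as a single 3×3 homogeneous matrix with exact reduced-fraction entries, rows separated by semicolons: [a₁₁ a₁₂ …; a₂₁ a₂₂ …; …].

T1 = [1 0 -3; 0 1 -3; 0 0 1]
T2·T1 = [1 0 -3; 0 -1 3; 0 0 1]
T3·…·T1 = [1 0 -1; 0 -1 -1; 0 0 1]
T4·…·T1 = [3/2 0 -3/2; 0 1 1; 0 0 1]

T = [3/2 0 -3/2; 0 1 1; 0 0 1]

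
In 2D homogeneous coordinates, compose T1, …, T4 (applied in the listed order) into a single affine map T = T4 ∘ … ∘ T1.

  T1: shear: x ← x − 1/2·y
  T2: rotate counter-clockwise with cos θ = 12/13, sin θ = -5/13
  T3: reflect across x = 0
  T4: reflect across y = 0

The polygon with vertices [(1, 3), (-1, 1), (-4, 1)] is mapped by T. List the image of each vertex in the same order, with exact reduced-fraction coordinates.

T1 shear: x ← x − 1/2·y: (1, 3) → (-1/2, 3); (-1, 1) → (-3/2, 1); (-4, 1) → (-9/2, 1)
T2 rotate counter-clockwise with cos θ = 12/13, sin θ = -5/13: (-1/2, 3) → (9/13, 77/26); (-3/2, 1) → (-1, 3/2); (-9/2, 1) → (-49/13, 69/26)
T3 reflect across x = 0: (9/13, 77/26) → (-9/13, 77/26); (-1, 3/2) → (1, 3/2); (-49/13, 69/26) → (49/13, 69/26)
T4 reflect across y = 0: (-9/13, 77/26) → (-9/13, -77/26); (1, 3/2) → (1, -3/2); (49/13, 69/26) → (49/13, -69/26)

image vertices: (-9/13, -77/26), (1, -3/2), (49/13, -69/26)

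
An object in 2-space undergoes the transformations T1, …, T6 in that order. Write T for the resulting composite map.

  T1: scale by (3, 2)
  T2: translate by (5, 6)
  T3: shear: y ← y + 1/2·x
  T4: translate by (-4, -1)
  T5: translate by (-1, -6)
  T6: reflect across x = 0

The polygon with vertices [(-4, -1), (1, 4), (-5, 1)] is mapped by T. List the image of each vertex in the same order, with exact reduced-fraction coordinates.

image vertices: (12, -13/2), (-3, 11), (15, -4)

T1 scale by (3, 2): (-4, -1) → (-12, -2); (1, 4) → (3, 8); (-5, 1) → (-15, 2)
T2 translate by (5, 6): (-12, -2) → (-7, 4); (3, 8) → (8, 14); (-15, 2) → (-10, 8)
T3 shear: y ← y + 1/2·x: (-7, 4) → (-7, 1/2); (8, 14) → (8, 18); (-10, 8) → (-10, 3)
T4 translate by (-4, -1): (-7, 1/2) → (-11, -1/2); (8, 18) → (4, 17); (-10, 3) → (-14, 2)
T5 translate by (-1, -6): (-11, -1/2) → (-12, -13/2); (4, 17) → (3, 11); (-14, 2) → (-15, -4)
T6 reflect across x = 0: (-12, -13/2) → (12, -13/2); (3, 11) → (-3, 11); (-15, -4) → (15, -4)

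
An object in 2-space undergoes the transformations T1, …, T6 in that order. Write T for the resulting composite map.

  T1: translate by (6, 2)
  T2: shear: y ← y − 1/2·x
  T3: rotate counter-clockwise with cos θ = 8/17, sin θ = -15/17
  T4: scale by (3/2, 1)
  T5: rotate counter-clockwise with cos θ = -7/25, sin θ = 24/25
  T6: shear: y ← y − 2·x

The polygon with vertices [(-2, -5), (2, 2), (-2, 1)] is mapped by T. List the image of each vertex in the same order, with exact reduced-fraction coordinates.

T1 translate by (6, 2): (-2, -5) → (4, -3); (2, 2) → (8, 4); (-2, 1) → (4, 3)
T2 shear: y ← y − 1/2·x: (4, -3) → (4, -5); (8, 4) → (8, 0); (4, 3) → (4, 1)
T3 rotate counter-clockwise with cos θ = 8/17, sin θ = -15/17: (4, -5) → (-43/17, -100/17); (8, 0) → (64/17, -120/17); (4, 1) → (47/17, -52/17)
T4 scale by (3/2, 1): (-43/17, -100/17) → (-129/34, -100/17); (64/17, -120/17) → (96/17, -120/17); (47/17, -52/17) → (141/34, -52/17)
T5 rotate counter-clockwise with cos θ = -7/25, sin θ = 24/25: (-129/34, -100/17) → (5703/850, -848/425); (96/17, -120/17) → (2208/425, 3144/425); (141/34, -52/17) → (1509/850, 2056/425)
T6 shear: y ← y − 2·x: (5703/850, -848/425) → (5703/850, -6551/425); (2208/425, 3144/425) → (2208/425, -1272/425); (1509/850, 2056/425) → (1509/850, 547/425)

image vertices: (5703/850, -6551/425), (2208/425, -1272/425), (1509/850, 547/425)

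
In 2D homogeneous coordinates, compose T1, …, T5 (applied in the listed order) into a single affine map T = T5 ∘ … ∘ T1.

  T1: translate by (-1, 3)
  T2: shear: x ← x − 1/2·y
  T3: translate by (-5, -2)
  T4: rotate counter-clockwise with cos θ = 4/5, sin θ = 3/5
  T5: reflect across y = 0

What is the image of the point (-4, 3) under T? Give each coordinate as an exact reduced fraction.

T1 translate by (-1, 3): (-4, 3) → (-5, 6)
T2 shear: x ← x − 1/2·y: (-5, 6) → (-8, 6)
T3 translate by (-5, -2): (-8, 6) → (-13, 4)
T4 rotate counter-clockwise with cos θ = 4/5, sin θ = 3/5: (-13, 4) → (-64/5, -23/5)
T5 reflect across y = 0: (-64/5, -23/5) → (-64/5, 23/5)

T(p) = (-64/5, 23/5)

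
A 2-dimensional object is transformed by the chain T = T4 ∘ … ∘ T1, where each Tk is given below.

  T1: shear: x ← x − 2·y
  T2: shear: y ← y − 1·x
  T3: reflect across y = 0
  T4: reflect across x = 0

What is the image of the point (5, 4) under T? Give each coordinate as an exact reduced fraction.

T1 shear: x ← x − 2·y: (5, 4) → (-3, 4)
T2 shear: y ← y − 1·x: (-3, 4) → (-3, 7)
T3 reflect across y = 0: (-3, 7) → (-3, -7)
T4 reflect across x = 0: (-3, -7) → (3, -7)

T(p) = (3, -7)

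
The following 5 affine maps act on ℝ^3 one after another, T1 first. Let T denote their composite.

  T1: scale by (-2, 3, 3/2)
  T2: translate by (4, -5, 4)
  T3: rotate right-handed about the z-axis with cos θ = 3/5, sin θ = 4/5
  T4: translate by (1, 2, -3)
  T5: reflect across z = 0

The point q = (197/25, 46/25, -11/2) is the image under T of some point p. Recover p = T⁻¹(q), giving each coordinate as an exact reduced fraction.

p = (0, -1/5, 3)

T1 = [-2 0 0 0; 0 3 0 0; 0 0 3/2 0; 0 0 0 1]
T2·T1 = [-2 0 0 4; 0 3 0 -5; 0 0 3/2 4; 0 0 0 1]
T3·…·T1 = [-6/5 -12/5 0 32/5; -8/5 9/5 0 1/5; 0 0 3/2 4; 0 0 0 1]
T4·…·T1 = [-6/5 -12/5 0 37/5; -8/5 9/5 0 11/5; 0 0 3/2 1; 0 0 0 1]
T5·…·T1 = [-6/5 -12/5 0 37/5; -8/5 9/5 0 11/5; 0 0 -3/2 -1; 0 0 0 1]
det M = 9; M⁻¹ = [-3/10 -2/5 0 31/10; -4/15 1/5 0 23/15; 0 0 -2/3 -2/3; 0 0 0 1]
M⁻¹ · (197/25, 46/25, -11/2)ᵀ = (0, -1/5, 3)ᵀ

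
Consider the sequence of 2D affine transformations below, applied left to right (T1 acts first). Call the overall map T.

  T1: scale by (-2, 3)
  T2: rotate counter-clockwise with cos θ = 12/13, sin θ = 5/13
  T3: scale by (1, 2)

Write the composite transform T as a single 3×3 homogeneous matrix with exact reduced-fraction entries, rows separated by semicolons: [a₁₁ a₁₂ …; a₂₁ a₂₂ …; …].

T = [-24/13 -15/13 0; -20/13 72/13 0; 0 0 1]

T1 = [-2 0 0; 0 3 0; 0 0 1]
T2·T1 = [-24/13 -15/13 0; -10/13 36/13 0; 0 0 1]
T3·…·T1 = [-24/13 -15/13 0; -20/13 72/13 0; 0 0 1]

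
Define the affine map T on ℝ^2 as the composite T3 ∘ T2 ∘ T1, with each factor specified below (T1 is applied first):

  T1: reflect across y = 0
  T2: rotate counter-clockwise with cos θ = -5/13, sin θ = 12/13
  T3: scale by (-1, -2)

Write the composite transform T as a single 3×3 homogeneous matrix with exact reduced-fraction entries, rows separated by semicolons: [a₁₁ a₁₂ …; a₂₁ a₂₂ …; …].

T = [5/13 -12/13 0; -24/13 -10/13 0; 0 0 1]

T1 = [1 0 0; 0 -1 0; 0 0 1]
T2·T1 = [-5/13 12/13 0; 12/13 5/13 0; 0 0 1]
T3·…·T1 = [5/13 -12/13 0; -24/13 -10/13 0; 0 0 1]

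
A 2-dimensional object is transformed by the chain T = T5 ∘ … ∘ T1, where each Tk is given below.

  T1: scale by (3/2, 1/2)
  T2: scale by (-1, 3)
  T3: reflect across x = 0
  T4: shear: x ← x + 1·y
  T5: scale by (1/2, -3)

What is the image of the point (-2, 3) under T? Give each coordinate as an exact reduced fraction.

T(p) = (3/4, -27/2)

T1 scale by (3/2, 1/2): (-2, 3) → (-3, 3/2)
T2 scale by (-1, 3): (-3, 3/2) → (3, 9/2)
T3 reflect across x = 0: (3, 9/2) → (-3, 9/2)
T4 shear: x ← x + 1·y: (-3, 9/2) → (3/2, 9/2)
T5 scale by (1/2, -3): (3/2, 9/2) → (3/4, -27/2)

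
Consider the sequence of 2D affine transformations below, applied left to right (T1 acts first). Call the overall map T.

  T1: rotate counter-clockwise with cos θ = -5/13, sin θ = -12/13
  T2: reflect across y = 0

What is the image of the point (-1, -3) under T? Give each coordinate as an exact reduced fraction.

T(p) = (-31/13, -27/13)

T1 rotate counter-clockwise with cos θ = -5/13, sin θ = -12/13: (-1, -3) → (-31/13, 27/13)
T2 reflect across y = 0: (-31/13, 27/13) → (-31/13, -27/13)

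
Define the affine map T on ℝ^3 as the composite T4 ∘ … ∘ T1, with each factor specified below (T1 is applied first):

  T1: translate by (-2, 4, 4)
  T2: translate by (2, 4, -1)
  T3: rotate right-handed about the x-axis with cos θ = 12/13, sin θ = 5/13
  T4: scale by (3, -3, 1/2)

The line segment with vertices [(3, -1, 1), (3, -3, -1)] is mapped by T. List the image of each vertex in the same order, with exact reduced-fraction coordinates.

T1 translate by (-2, 4, 4): (3, -1, 1) → (1, 3, 5); (3, -3, -1) → (1, 1, 3)
T2 translate by (2, 4, -1): (1, 3, 5) → (3, 7, 4); (1, 1, 3) → (3, 5, 2)
T3 rotate right-handed about the x-axis with cos θ = 12/13, sin θ = 5/13: (3, 7, 4) → (3, 64/13, 83/13); (3, 5, 2) → (3, 50/13, 49/13)
T4 scale by (3, -3, 1/2): (3, 64/13, 83/13) → (9, -192/13, 83/26); (3, 50/13, 49/13) → (9, -150/13, 49/26)

image vertices: (9, -192/13, 83/26), (9, -150/13, 49/26)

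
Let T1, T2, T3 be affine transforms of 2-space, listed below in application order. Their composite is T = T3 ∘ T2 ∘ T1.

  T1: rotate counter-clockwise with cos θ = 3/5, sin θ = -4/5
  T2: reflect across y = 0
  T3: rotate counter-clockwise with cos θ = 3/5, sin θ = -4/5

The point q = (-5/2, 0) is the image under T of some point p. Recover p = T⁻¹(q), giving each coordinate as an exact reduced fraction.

p = (-5/2, 0)

T1 = [3/5 4/5 0; -4/5 3/5 0; 0 0 1]
T2·T1 = [3/5 4/5 0; 4/5 -3/5 0; 0 0 1]
T3·…·T1 = [1 0 0; 0 -1 0; 0 0 1]
det M = -1; M⁻¹ = [1 0 0; 0 -1 0; 0 0 1]
M⁻¹ · (-5/2, 0)ᵀ = (-5/2, 0)ᵀ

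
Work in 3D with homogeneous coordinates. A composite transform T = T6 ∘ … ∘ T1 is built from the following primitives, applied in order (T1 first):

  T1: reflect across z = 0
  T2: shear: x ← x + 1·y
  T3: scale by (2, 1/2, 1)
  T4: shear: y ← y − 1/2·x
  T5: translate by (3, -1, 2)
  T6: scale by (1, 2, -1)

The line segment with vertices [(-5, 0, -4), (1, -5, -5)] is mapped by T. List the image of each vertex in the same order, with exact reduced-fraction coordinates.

T1 reflect across z = 0: (-5, 0, -4) → (-5, 0, 4); (1, -5, -5) → (1, -5, 5)
T2 shear: x ← x + 1·y: (-5, 0, 4) → (-5, 0, 4); (1, -5, 5) → (-4, -5, 5)
T3 scale by (2, 1/2, 1): (-5, 0, 4) → (-10, 0, 4); (-4, -5, 5) → (-8, -5/2, 5)
T4 shear: y ← y − 1/2·x: (-10, 0, 4) → (-10, 5, 4); (-8, -5/2, 5) → (-8, 3/2, 5)
T5 translate by (3, -1, 2): (-10, 5, 4) → (-7, 4, 6); (-8, 3/2, 5) → (-5, 1/2, 7)
T6 scale by (1, 2, -1): (-7, 4, 6) → (-7, 8, -6); (-5, 1/2, 7) → (-5, 1, -7)

image vertices: (-7, 8, -6), (-5, 1, -7)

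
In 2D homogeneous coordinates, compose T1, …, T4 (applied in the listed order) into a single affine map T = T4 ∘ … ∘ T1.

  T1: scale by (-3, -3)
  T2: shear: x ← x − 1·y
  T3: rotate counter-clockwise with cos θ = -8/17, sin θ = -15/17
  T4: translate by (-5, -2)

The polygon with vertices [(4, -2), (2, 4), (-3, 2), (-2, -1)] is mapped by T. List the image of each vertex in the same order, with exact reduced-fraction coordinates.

T1 scale by (-3, -3): (4, -2) → (-12, 6); (2, 4) → (-6, -12); (-3, 2) → (9, -6); (-2, -1) → (6, 3)
T2 shear: x ← x − 1·y: (-12, 6) → (-18, 6); (-6, -12) → (6, -12); (9, -6) → (15, -6); (6, 3) → (3, 3)
T3 rotate counter-clockwise with cos θ = -8/17, sin θ = -15/17: (-18, 6) → (234/17, 222/17); (6, -12) → (-228/17, 6/17); (15, -6) → (-210/17, -177/17); (3, 3) → (21/17, -69/17)
T4 translate by (-5, -2): (234/17, 222/17) → (149/17, 188/17); (-228/17, 6/17) → (-313/17, -28/17); (-210/17, -177/17) → (-295/17, -211/17); (21/17, -69/17) → (-64/17, -103/17)

image vertices: (149/17, 188/17), (-313/17, -28/17), (-295/17, -211/17), (-64/17, -103/17)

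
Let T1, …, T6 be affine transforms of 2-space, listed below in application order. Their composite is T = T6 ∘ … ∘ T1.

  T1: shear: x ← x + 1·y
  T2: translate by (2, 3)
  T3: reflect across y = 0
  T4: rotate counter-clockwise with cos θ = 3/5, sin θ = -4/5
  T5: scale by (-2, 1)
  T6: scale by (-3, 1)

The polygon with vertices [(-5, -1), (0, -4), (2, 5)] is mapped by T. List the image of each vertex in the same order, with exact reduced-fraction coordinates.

image vertices: (-24, 2), (-12/5, 11/5), (-6, -12)

T1 shear: x ← x + 1·y: (-5, -1) → (-6, -1); (0, -4) → (-4, -4); (2, 5) → (7, 5)
T2 translate by (2, 3): (-6, -1) → (-4, 2); (-4, -4) → (-2, -1); (7, 5) → (9, 8)
T3 reflect across y = 0: (-4, 2) → (-4, -2); (-2, -1) → (-2, 1); (9, 8) → (9, -8)
T4 rotate counter-clockwise with cos θ = 3/5, sin θ = -4/5: (-4, -2) → (-4, 2); (-2, 1) → (-2/5, 11/5); (9, -8) → (-1, -12)
T5 scale by (-2, 1): (-4, 2) → (8, 2); (-2/5, 11/5) → (4/5, 11/5); (-1, -12) → (2, -12)
T6 scale by (-3, 1): (8, 2) → (-24, 2); (4/5, 11/5) → (-12/5, 11/5); (2, -12) → (-6, -12)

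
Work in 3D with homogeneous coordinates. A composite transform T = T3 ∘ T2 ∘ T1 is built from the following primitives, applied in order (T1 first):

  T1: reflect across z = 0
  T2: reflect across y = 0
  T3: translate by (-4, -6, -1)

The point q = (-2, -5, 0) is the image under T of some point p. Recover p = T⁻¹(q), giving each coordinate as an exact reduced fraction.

T1 = [1 0 0 0; 0 1 0 0; 0 0 -1 0; 0 0 0 1]
T2·T1 = [1 0 0 0; 0 -1 0 0; 0 0 -1 0; 0 0 0 1]
T3·…·T1 = [1 0 0 -4; 0 -1 0 -6; 0 0 -1 -1; 0 0 0 1]
det M = 1; M⁻¹ = [1 0 0 4; 0 -1 0 -6; 0 0 -1 -1; 0 0 0 1]
M⁻¹ · (-2, -5, 0)ᵀ = (2, -1, -1)ᵀ

p = (2, -1, -1)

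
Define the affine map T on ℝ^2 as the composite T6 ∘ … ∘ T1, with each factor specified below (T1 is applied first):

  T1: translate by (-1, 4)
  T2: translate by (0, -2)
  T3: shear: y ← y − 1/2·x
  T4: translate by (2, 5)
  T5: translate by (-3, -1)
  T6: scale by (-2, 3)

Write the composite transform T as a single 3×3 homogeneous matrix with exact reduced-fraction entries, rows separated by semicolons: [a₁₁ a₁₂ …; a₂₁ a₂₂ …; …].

T = [-2 0 4; -3/2 3 39/2; 0 0 1]

T1 = [1 0 -1; 0 1 4; 0 0 1]
T2·T1 = [1 0 -1; 0 1 2; 0 0 1]
T3·…·T1 = [1 0 -1; -1/2 1 5/2; 0 0 1]
T4·…·T1 = [1 0 1; -1/2 1 15/2; 0 0 1]
T5·…·T1 = [1 0 -2; -1/2 1 13/2; 0 0 1]
T6·…·T1 = [-2 0 4; -3/2 3 39/2; 0 0 1]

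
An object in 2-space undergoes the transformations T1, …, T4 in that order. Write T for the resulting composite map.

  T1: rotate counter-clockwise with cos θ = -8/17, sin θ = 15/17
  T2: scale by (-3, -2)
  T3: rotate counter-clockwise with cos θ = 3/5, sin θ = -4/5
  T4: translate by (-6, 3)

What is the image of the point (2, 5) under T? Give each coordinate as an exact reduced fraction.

T1 rotate counter-clockwise with cos θ = -8/17, sin θ = 15/17: (2, 5) → (-91/17, -10/17)
T2 scale by (-3, -2): (-91/17, -10/17) → (273/17, 20/17)
T3 rotate counter-clockwise with cos θ = 3/5, sin θ = -4/5: (273/17, 20/17) → (899/85, -1032/85)
T4 translate by (-6, 3): (899/85, -1032/85) → (389/85, -777/85)

T(p) = (389/85, -777/85)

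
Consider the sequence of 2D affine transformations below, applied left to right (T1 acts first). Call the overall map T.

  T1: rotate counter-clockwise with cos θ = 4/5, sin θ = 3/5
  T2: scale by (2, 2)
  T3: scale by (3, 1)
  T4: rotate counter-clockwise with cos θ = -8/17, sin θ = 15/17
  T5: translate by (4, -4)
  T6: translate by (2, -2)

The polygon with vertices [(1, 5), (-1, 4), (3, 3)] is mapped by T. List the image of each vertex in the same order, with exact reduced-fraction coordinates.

T1 rotate counter-clockwise with cos θ = 4/5, sin θ = 3/5: (1, 5) → (-11/5, 23/5); (-1, 4) → (-16/5, 13/5); (3, 3) → (3/5, 21/5)
T2 scale by (2, 2): (-11/5, 23/5) → (-22/5, 46/5); (-16/5, 13/5) → (-32/5, 26/5); (3/5, 21/5) → (6/5, 42/5)
T3 scale by (3, 1): (-22/5, 46/5) → (-66/5, 46/5); (-32/5, 26/5) → (-96/5, 26/5); (6/5, 42/5) → (18/5, 42/5)
T4 rotate counter-clockwise with cos θ = -8/17, sin θ = 15/17: (-66/5, 46/5) → (-162/85, -1358/85); (-96/5, 26/5) → (378/85, -1648/85); (18/5, 42/5) → (-774/85, -66/85)
T5 translate by (4, -4): (-162/85, -1358/85) → (178/85, -1698/85); (378/85, -1648/85) → (718/85, -1988/85); (-774/85, -66/85) → (-434/85, -406/85)
T6 translate by (2, -2): (178/85, -1698/85) → (348/85, -1868/85); (718/85, -1988/85) → (888/85, -2158/85); (-434/85, -406/85) → (-264/85, -576/85)

image vertices: (348/85, -1868/85), (888/85, -2158/85), (-264/85, -576/85)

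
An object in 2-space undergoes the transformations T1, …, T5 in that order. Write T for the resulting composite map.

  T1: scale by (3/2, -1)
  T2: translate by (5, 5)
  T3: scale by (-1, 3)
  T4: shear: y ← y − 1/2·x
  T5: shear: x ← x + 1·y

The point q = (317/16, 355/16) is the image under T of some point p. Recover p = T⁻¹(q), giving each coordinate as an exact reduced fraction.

p = (-7/4, -2)

T1 = [3/2 0 0; 0 -1 0; 0 0 1]
T2·T1 = [3/2 0 5; 0 -1 5; 0 0 1]
T3·…·T1 = [-3/2 0 -5; 0 -3 15; 0 0 1]
T4·…·T1 = [-3/2 0 -5; 3/4 -3 35/2; 0 0 1]
T5·…·T1 = [-3/4 -3 25/2; 3/4 -3 35/2; 0 0 1]
det M = 9/2; M⁻¹ = [-2/3 2/3 -10/3; -1/6 -1/6 5; 0 0 1]
M⁻¹ · (317/16, 355/16)ᵀ = (-7/4, -2)ᵀ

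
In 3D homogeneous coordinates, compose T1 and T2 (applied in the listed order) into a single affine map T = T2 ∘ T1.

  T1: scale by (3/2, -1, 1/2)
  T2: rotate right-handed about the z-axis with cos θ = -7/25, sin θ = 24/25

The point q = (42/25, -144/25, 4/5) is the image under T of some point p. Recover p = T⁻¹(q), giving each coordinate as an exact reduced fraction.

p = (-4, 0, 8/5)

T1 = [3/2 0 0 0; 0 -1 0 0; 0 0 1/2 0; 0 0 0 1]
T2·T1 = [-21/50 24/25 0 0; 36/25 7/25 0 0; 0 0 1/2 0; 0 0 0 1]
det M = -3/4; M⁻¹ = [-14/75 16/25 0 0; 24/25 7/25 0 0; 0 0 2 0; 0 0 0 1]
M⁻¹ · (42/25, -144/25, 4/5)ᵀ = (-4, 0, 8/5)ᵀ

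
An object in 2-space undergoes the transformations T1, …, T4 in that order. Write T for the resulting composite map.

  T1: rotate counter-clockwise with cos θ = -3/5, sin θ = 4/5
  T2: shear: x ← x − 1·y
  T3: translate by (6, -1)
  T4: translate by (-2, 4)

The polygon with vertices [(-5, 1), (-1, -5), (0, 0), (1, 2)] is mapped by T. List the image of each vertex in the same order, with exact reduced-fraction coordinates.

T1 rotate counter-clockwise with cos θ = -3/5, sin θ = 4/5: (-5, 1) → (11/5, -23/5); (-1, -5) → (23/5, 11/5); (0, 0) → (0, 0); (1, 2) → (-11/5, -2/5)
T2 shear: x ← x − 1·y: (11/5, -23/5) → (34/5, -23/5); (23/5, 11/5) → (12/5, 11/5); (0, 0) → (0, 0); (-11/5, -2/5) → (-9/5, -2/5)
T3 translate by (6, -1): (34/5, -23/5) → (64/5, -28/5); (12/5, 11/5) → (42/5, 6/5); (0, 0) → (6, -1); (-9/5, -2/5) → (21/5, -7/5)
T4 translate by (-2, 4): (64/5, -28/5) → (54/5, -8/5); (42/5, 6/5) → (32/5, 26/5); (6, -1) → (4, 3); (21/5, -7/5) → (11/5, 13/5)

image vertices: (54/5, -8/5), (32/5, 26/5), (4, 3), (11/5, 13/5)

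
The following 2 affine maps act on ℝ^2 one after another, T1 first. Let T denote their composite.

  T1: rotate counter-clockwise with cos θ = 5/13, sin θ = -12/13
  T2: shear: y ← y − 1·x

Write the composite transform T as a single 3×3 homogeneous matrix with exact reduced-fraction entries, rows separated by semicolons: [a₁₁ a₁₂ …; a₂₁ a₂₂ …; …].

T = [5/13 12/13 0; -17/13 -7/13 0; 0 0 1]

T1 = [5/13 12/13 0; -12/13 5/13 0; 0 0 1]
T2·T1 = [5/13 12/13 0; -17/13 -7/13 0; 0 0 1]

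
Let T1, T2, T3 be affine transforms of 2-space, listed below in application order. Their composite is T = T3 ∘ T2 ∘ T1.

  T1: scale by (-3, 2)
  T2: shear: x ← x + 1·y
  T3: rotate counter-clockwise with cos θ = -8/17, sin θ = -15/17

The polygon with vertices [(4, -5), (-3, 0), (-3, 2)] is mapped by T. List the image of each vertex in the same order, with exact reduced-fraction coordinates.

T1 scale by (-3, 2): (4, -5) → (-12, -10); (-3, 0) → (9, 0); (-3, 2) → (9, 4)
T2 shear: x ← x + 1·y: (-12, -10) → (-22, -10); (9, 0) → (9, 0); (9, 4) → (13, 4)
T3 rotate counter-clockwise with cos θ = -8/17, sin θ = -15/17: (-22, -10) → (26/17, 410/17); (9, 0) → (-72/17, -135/17); (13, 4) → (-44/17, -227/17)

image vertices: (26/17, 410/17), (-72/17, -135/17), (-44/17, -227/17)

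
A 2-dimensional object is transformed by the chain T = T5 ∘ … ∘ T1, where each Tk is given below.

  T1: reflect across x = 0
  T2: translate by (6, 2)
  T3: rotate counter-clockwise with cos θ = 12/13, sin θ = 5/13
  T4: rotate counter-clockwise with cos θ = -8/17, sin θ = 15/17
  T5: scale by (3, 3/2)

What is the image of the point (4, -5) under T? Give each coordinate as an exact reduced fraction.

T(p) = (18/17, 183/34)

T1 reflect across x = 0: (4, -5) → (-4, -5)
T2 translate by (6, 2): (-4, -5) → (2, -3)
T3 rotate counter-clockwise with cos θ = 12/13, sin θ = 5/13: (2, -3) → (3, -2)
T4 rotate counter-clockwise with cos θ = -8/17, sin θ = 15/17: (3, -2) → (6/17, 61/17)
T5 scale by (3, 3/2): (6/17, 61/17) → (18/17, 183/34)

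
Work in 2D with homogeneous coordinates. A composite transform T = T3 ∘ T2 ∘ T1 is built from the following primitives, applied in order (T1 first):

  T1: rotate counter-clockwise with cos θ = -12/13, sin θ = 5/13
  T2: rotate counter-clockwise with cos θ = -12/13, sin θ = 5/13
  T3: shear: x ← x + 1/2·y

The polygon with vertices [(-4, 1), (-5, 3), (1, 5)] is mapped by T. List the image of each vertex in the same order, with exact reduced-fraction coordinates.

image vertices: (-113/338, 599/169), (487/338, 957/169), (1913/338, 475/169)

T1 rotate counter-clockwise with cos θ = -12/13, sin θ = 5/13: (-4, 1) → (43/13, -32/13); (-5, 3) → (45/13, -61/13); (1, 5) → (-37/13, -55/13)
T2 rotate counter-clockwise with cos θ = -12/13, sin θ = 5/13: (43/13, -32/13) → (-356/169, 599/169); (45/13, -61/13) → (-235/169, 957/169); (-37/13, -55/13) → (719/169, 475/169)
T3 shear: x ← x + 1/2·y: (-356/169, 599/169) → (-113/338, 599/169); (-235/169, 957/169) → (487/338, 957/169); (719/169, 475/169) → (1913/338, 475/169)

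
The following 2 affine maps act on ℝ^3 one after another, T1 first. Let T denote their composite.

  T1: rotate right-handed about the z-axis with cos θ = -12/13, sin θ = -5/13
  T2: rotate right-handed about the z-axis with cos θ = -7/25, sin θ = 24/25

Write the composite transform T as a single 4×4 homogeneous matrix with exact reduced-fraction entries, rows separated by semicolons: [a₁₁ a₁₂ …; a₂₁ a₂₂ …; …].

T1 = [-12/13 5/13 0 0; -5/13 -12/13 0 0; 0 0 1 0; 0 0 0 1]
T2·T1 = [204/325 253/325 0 0; -253/325 204/325 0 0; 0 0 1 0; 0 0 0 1]

T = [204/325 253/325 0 0; -253/325 204/325 0 0; 0 0 1 0; 0 0 0 1]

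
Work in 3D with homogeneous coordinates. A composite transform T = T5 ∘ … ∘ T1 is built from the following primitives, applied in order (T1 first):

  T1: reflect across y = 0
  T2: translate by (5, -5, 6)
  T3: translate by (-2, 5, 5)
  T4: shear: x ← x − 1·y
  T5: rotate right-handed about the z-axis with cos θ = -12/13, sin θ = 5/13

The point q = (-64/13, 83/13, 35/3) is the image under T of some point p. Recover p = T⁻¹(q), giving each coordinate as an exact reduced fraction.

p = (0, 4, 2/3)

T1 = [1 0 0 0; 0 -1 0 0; 0 0 1 0; 0 0 0 1]
T2·T1 = [1 0 0 5; 0 -1 0 -5; 0 0 1 6; 0 0 0 1]
T3·…·T1 = [1 0 0 3; 0 -1 0 0; 0 0 1 11; 0 0 0 1]
T4·…·T1 = [1 1 0 3; 0 -1 0 0; 0 0 1 11; 0 0 0 1]
T5·…·T1 = [-12/13 -7/13 0 -36/13; 5/13 17/13 0 15/13; 0 0 1 11; 0 0 0 1]
det M = -1; M⁻¹ = [-17/13 -7/13 0 -3; 5/13 12/13 0 0; 0 0 1 -11; 0 0 0 1]
M⁻¹ · (-64/13, 83/13, 35/3)ᵀ = (0, 4, 2/3)ᵀ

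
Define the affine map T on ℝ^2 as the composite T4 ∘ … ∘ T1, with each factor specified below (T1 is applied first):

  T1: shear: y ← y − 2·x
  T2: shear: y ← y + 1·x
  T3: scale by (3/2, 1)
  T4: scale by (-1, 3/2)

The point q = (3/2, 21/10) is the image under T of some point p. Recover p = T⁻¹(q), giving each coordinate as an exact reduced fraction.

p = (-1, 2/5)

T1 = [1 0 0; -2 1 0; 0 0 1]
T2·T1 = [1 0 0; -1 1 0; 0 0 1]
T3·…·T1 = [3/2 0 0; -1 1 0; 0 0 1]
T4·…·T1 = [-3/2 0 0; -3/2 3/2 0; 0 0 1]
det M = -9/4; M⁻¹ = [-2/3 0 0; -2/3 2/3 0; 0 0 1]
M⁻¹ · (3/2, 21/10)ᵀ = (-1, 2/5)ᵀ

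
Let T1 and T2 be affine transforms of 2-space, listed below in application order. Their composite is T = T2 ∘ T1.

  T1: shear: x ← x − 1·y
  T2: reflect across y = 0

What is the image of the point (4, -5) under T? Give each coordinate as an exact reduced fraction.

T(p) = (9, 5)

T1 shear: x ← x − 1·y: (4, -5) → (9, -5)
T2 reflect across y = 0: (9, -5) → (9, 5)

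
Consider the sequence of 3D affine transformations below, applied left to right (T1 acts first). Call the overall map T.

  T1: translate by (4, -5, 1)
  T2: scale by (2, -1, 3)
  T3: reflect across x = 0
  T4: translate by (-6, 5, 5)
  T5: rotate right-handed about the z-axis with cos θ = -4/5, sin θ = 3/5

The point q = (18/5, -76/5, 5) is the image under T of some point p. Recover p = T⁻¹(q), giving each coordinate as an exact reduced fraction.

T1 = [1 0 0 4; 0 1 0 -5; 0 0 1 1; 0 0 0 1]
T2·T1 = [2 0 0 8; 0 -1 0 5; 0 0 3 3; 0 0 0 1]
T3·…·T1 = [-2 0 0 -8; 0 -1 0 5; 0 0 3 3; 0 0 0 1]
T4·…·T1 = [-2 0 0 -14; 0 -1 0 10; 0 0 3 8; 0 0 0 1]
T5·…·T1 = [8/5 3/5 0 26/5; -6/5 4/5 0 -82/5; 0 0 3 8; 0 0 0 1]
det M = 6; M⁻¹ = [2/5 -3/10 0 -7; 3/5 4/5 0 10; 0 0 1/3 -8/3; 0 0 0 1]
M⁻¹ · (18/5, -76/5, 5)ᵀ = (-1, 0, -1)ᵀ

p = (-1, 0, -1)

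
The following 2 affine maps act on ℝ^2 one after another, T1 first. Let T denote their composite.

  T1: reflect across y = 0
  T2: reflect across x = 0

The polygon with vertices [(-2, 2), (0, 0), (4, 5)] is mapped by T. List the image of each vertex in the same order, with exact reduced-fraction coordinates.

image vertices: (2, -2), (0, 0), (-4, -5)

T1 reflect across y = 0: (-2, 2) → (-2, -2); (0, 0) → (0, 0); (4, 5) → (4, -5)
T2 reflect across x = 0: (-2, -2) → (2, -2); (0, 0) → (0, 0); (4, -5) → (-4, -5)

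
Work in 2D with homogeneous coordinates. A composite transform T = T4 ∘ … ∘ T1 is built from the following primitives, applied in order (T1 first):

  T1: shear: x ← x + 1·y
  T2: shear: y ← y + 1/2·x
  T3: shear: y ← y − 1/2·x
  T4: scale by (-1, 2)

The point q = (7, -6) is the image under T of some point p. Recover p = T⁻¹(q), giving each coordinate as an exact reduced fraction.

T1 = [1 1 0; 0 1 0; 0 0 1]
T2·T1 = [1 1 0; 1/2 3/2 0; 0 0 1]
T3·…·T1 = [1 1 0; 0 1 0; 0 0 1]
T4·…·T1 = [-1 -1 0; 0 2 0; 0 0 1]
det M = -2; M⁻¹ = [-1 -1/2 0; 0 1/2 0; 0 0 1]
M⁻¹ · (7, -6)ᵀ = (-4, -3)ᵀ

p = (-4, -3)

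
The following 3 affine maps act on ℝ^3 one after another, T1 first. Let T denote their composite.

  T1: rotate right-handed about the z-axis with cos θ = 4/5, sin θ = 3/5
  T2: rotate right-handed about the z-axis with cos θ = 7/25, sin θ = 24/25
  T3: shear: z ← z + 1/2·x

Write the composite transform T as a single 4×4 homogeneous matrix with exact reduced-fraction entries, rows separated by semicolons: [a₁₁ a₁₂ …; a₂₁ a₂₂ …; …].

T = [-44/125 -117/125 0 0; 117/125 -44/125 0 0; -22/125 -117/250 1 0; 0 0 0 1]

T1 = [4/5 -3/5 0 0; 3/5 4/5 0 0; 0 0 1 0; 0 0 0 1]
T2·T1 = [-44/125 -117/125 0 0; 117/125 -44/125 0 0; 0 0 1 0; 0 0 0 1]
T3·…·T1 = [-44/125 -117/125 0 0; 117/125 -44/125 0 0; -22/125 -117/250 1 0; 0 0 0 1]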